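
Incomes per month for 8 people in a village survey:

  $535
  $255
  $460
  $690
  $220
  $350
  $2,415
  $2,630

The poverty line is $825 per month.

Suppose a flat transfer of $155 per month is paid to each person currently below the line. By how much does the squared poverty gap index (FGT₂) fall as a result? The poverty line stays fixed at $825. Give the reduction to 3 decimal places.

0.113

Before: below the line — $220, $255, $350, $460, $535, $690; squared poverty gap index (FGT₂) = 0.21159.
After the $155 transfer: below the line — $375, $410, $505, $615, $690; squared poverty gap index (FGT₂) = 0.09907.
Reduction = 0.21159 − 0.09907 = 0.113.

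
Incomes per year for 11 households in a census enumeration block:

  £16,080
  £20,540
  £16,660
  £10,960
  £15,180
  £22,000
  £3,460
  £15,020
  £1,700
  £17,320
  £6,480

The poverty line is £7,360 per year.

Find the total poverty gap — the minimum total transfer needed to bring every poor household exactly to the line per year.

Incomes under z: £1,700, £3,460, £6,480 (q = 3 of N = 11).
Individual gaps: 7360−1700 = 5660; 7360−3460 = 3900; 7360−6480 = 880.
Aggregate gap = £10,440.

£10,440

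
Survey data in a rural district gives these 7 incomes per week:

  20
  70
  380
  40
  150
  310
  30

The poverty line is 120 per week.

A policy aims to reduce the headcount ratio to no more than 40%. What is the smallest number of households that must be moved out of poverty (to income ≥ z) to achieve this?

4 of the 7 households are poor, so H = 4/7 = 0.571.
A headcount ratio of at most 40% allows at most ⌊0.40 × 7⌋ = 2 poor households.
So at least 4 − 2 = 2 must be lifted.

2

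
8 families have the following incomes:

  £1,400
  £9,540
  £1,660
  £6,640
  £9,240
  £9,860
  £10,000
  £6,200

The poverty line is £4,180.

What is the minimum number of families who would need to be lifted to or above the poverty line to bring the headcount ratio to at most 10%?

Currently q = 2 of N = 8 are below the line (H = 0.250).
A headcount ratio of at most 10% allows at most ⌊0.10 × 8⌋ = 0 poor families.
So at least 2 − 0 = 2 must be lifted.

2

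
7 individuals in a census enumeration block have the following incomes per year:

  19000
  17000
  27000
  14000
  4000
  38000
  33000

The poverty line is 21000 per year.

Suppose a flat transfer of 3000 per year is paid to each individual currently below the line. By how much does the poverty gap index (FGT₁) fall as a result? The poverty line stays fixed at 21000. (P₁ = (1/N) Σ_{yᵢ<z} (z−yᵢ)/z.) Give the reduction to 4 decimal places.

Before: below the line — 4000, 14000, 17000, 19000; poverty gap index (FGT₁) = 0.204082.
After the 3000 transfer: below the line — 7000, 17000, 20000; poverty gap index (FGT₁) = 0.129252.
Reduction = 0.204082 − 0.129252 = 0.0748.

0.0748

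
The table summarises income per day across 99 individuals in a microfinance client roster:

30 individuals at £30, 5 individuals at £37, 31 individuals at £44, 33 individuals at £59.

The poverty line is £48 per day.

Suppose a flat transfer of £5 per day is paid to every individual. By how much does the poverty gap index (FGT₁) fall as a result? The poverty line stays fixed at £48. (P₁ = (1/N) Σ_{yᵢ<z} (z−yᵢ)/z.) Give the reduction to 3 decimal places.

0.063

Before: below the line — 30×£30, 5×£37, 31×£44; poverty gap index (FGT₁) = 0.15130.
After the £5 transfer: below the line — 30×£35, 5×£42; poverty gap index (FGT₁) = 0.08838.
Reduction = 0.15130 − 0.08838 = 0.063.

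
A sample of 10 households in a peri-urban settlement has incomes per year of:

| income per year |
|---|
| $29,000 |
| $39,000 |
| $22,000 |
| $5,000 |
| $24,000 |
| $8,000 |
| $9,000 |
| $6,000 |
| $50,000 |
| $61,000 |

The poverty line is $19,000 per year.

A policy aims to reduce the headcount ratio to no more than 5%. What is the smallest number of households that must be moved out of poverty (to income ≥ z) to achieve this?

4 of the 10 households are poor, so H = 4/10 = 0.400.
A headcount ratio of at most 5% allows at most ⌊0.05 × 10⌋ = 0 poor households.
So at least 4 − 0 = 4 must be lifted.

4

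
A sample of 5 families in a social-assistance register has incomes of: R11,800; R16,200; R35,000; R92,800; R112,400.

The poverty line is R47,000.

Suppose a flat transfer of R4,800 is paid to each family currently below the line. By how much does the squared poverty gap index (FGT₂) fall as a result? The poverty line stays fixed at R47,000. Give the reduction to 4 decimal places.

Before: below the line — R11,800, R16,200, R35,000; squared poverty gap index (FGT₂) = 0.211107.
After the R4,800 transfer: below the line — R16,600, R21,000, R39,800; squared poverty gap index (FGT₂) = 0.149570.
Reduction = 0.211107 − 0.149570 = 0.0615.

0.0615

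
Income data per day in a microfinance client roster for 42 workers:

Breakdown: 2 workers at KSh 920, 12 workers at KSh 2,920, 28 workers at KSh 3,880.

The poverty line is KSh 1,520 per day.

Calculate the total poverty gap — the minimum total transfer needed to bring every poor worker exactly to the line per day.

Below the line: 2×KSh 920 (q = 2 of N = 42).
Individual gaps: 2×(1520−920) = 1200.
Aggregate gap = KSh 1,200.

KSh 1,200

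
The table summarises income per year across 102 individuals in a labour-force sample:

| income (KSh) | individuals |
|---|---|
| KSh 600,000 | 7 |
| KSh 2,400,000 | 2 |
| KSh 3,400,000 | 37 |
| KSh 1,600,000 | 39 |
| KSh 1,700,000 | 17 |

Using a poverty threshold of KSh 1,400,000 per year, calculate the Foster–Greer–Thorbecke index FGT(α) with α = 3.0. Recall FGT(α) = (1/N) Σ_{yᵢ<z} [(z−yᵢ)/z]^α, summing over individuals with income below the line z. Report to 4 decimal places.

0.0128

Below z: 7×KSh 600,000 (q = 7 of N = 102).
Normalized shortfalls: (1400000−600000)/1400000 = 0.5714 (×7).
Raised to α = 3.0: 0.18659 (×7).
Sum = 1.306122; FGT(3.0) = 1.306122 / 102 = 0.0128.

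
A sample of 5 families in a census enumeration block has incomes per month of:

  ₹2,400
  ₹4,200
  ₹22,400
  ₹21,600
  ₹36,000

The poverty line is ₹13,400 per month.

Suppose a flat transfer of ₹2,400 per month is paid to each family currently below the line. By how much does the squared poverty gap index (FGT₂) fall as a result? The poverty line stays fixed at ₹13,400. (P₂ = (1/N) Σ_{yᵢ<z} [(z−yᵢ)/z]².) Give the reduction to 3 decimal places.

0.095

Before: below the line — ₹2,400, ₹4,200; squared poverty gap index (FGT₂) = 0.22905.
After the ₹2,400 transfer: below the line — ₹4,800, ₹6,600; squared poverty gap index (FGT₂) = 0.13388.
Reduction = 0.22905 − 0.13388 = 0.095.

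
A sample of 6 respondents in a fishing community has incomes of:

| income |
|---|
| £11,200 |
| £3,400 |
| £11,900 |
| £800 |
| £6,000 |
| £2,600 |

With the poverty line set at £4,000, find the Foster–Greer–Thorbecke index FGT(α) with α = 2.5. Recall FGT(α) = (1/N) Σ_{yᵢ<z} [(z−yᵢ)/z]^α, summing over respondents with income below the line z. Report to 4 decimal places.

Poor units: £800, £2,600, £3,400 (q = 3 of N = 6).
Normalized shortfalls: (4000−800)/4000 = 0.8000; (4000−2600)/4000 = 0.3500; (4000−3400)/4000 = 0.1500.
Raised to α = 2.5: 0.57243; 0.07247; 0.00871.
Sum = 0.653620; FGT(2.5) = 0.653620 / 6 = 0.1089.

0.1089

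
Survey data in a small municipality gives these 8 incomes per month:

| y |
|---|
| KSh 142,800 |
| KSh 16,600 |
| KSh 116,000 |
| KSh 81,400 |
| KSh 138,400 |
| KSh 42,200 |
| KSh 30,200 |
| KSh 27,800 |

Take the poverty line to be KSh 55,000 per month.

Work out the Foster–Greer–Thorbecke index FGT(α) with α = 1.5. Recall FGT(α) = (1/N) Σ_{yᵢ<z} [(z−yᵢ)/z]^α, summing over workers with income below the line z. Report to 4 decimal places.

Incomes under z: KSh 16,600, KSh 27,800, KSh 30,200, KSh 42,200 (q = 4 of N = 8).
Shortfall ratios: (55000−16600)/55000 = 0.6982; (55000−27800)/55000 = 0.4945; (55000−30200)/55000 = 0.4509; (55000−42200)/55000 = 0.2327.
Raised to α = 1.5: 0.58338; 0.34778; 0.30278; 0.11227.
Sum = 1.346222; FGT(1.5) = 1.346222 / 8 = 0.1683.

0.1683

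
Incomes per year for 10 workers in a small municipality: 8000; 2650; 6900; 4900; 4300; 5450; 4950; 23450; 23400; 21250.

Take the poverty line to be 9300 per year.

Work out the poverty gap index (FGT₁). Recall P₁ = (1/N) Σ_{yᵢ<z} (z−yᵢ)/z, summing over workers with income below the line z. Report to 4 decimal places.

Poor units: 2650, 4300, 4900, 4950, 5450, 6900, 8000 (q = 7 of N = 10).
Gap ratios (z−y)/z: (9300−2650)/9300 = 0.7151; (9300−4300)/9300 = 0.5376; (9300−4900)/9300 = 0.4731; (9300−4950)/9300 = 0.4677; (9300−5450)/9300 = 0.4140; (9300−6900)/9300 = 0.2581; (9300−8000)/9300 = 0.1398.
Σ = 3.005376. Dividing by the full population N = 10 gives P₁ = 0.3005.

0.3005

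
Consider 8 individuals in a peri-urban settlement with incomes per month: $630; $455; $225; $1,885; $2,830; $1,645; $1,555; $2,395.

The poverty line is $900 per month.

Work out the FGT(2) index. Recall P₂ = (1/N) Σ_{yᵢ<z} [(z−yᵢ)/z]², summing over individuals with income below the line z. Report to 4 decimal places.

Poor units: $225, $455, $630 (q = 3 of N = 8).
Normalized shortfalls: (900−225)/900 = 0.7500; (900−455)/900 = 0.4944; (900−630)/900 = 0.3000.
Squared: 0.5625; 0.2445; 0.0900.
Sum = 0.896975; P₂ = 0.896975 / 8 = 0.1121.

0.1121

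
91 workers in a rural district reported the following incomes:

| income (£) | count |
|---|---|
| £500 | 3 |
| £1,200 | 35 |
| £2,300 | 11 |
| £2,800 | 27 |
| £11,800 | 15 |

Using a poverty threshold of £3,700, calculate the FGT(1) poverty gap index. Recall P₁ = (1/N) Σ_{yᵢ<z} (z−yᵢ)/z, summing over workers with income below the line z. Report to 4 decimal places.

Incomes under z: 3×£500, 35×£1,200, 11×£2,300, 27×£2,800 (q = 76 of N = 91).
Normalized shortfalls: (3700−500)/3700 = 0.8649 (×3); (3700−1200)/3700 = 0.6757 (×35); (3700−2300)/3700 = 0.3784 (×11); (3700−2800)/3700 = 0.2432 (×27).
Σ = 36.972973. Dividing by the full population N = 91 gives P₁ = 0.4063.

0.4063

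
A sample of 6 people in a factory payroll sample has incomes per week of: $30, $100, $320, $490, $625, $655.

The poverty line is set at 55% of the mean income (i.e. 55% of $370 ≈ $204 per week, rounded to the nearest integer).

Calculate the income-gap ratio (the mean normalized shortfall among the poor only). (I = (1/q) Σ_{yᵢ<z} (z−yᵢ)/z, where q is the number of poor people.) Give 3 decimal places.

0.681

Below the line: $30, $100 (q = 2 of N = 6).
Shortfall ratios (z−y)/z: 0.8529, 0.5098; sum = 1.362745.
I averages over the q = 2 poor units only: 1.362745 / 2 = 0.681.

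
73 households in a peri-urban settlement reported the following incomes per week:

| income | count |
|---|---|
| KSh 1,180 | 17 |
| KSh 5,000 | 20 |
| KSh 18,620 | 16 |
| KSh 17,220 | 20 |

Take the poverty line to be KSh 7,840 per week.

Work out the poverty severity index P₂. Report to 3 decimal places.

0.204

Below the line: 17×KSh 1,180, 20×KSh 5,000 (q = 37 of N = 73).
Shortfall ratios: (7840−1180)/7840 = 0.8495 (×17); (7840−5000)/7840 = 0.3622 (×20).
Squared: 0.7216 (×17); 0.1312 (×20).
Sum = 14.892187; P₂ = 14.892187 / 73 = 0.204.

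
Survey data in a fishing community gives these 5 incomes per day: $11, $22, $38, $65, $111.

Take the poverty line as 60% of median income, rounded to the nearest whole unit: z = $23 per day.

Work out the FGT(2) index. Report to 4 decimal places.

0.0548

Poor units: $11, $22 (q = 2 of N = 5).
Relative gaps: (23−11)/23 = 0.5217; (23−22)/23 = 0.0435.
Squared: 0.2722; 0.0019.
Sum = 0.274102; P₂ = 0.274102 / 5 = 0.0548.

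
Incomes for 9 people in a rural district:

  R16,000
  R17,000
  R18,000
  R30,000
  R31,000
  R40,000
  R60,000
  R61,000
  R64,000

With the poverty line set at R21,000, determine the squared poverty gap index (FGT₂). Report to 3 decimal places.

Incomes under z: R16,000, R17,000, R18,000 (q = 3 of N = 9).
Relative gaps: (21000−16000)/21000 = 0.2381; (21000−17000)/21000 = 0.1905; (21000−18000)/21000 = 0.1429.
Squared: 0.0567; 0.0363; 0.0204.
Sum = 0.113379; P₂ = 0.113379 / 9 = 0.013.

0.013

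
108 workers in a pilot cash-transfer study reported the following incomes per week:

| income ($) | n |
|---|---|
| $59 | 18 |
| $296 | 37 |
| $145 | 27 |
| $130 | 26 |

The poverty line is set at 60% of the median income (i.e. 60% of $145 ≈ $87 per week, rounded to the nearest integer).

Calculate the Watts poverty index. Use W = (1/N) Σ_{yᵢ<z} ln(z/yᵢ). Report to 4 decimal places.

Poor units: 18×$59 (q = 18 of N = 108).
Log gaps: ln(87/59) = 0.3884 (×18).
W = 6.990672 / 108 = 0.0647.

0.0647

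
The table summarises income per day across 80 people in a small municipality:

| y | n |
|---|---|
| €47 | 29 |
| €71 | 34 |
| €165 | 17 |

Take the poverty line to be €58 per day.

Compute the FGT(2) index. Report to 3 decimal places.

Incomes under z: 29×€47 (q = 29 of N = 80).
Relative gaps: (58−47)/58 = 0.1897 (×29).
Squared: 0.0360 (×29).
Sum = 1.043103; P₂ = 1.043103 / 80 = 0.013.

0.013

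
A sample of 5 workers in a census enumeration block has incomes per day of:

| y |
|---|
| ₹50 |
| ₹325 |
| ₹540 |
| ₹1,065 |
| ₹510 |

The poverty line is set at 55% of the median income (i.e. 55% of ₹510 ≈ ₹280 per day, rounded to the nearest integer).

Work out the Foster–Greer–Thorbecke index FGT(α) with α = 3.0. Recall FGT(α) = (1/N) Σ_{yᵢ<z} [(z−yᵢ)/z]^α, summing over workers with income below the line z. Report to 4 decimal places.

Below the line: ₹50 (q = 1 of N = 5).
Shortfall ratios: (280−50)/280 = 0.8214.
Raised to α = 3.0: 0.55425.
Sum = 0.554255; FGT(3.0) = 0.554255 / 5 = 0.1109.

0.1109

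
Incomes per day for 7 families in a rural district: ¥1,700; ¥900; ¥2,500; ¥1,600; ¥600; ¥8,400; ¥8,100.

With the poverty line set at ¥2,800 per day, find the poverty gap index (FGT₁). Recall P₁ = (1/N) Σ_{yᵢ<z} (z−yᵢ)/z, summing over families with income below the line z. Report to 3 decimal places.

0.342

Incomes under z: ¥600, ¥900, ¥1,600, ¥1,700, ¥2,500 (q = 5 of N = 7).
Shortfall ratios: (2800−600)/2800 = 0.7857; (2800−900)/2800 = 0.6786; (2800−1600)/2800 = 0.4286; (2800−1700)/2800 = 0.3929; (2800−2500)/2800 = 0.1071.
Sum of shortfalls = 2.392857; P₁ averages over all N: 2.392857 / 7 = 0.342.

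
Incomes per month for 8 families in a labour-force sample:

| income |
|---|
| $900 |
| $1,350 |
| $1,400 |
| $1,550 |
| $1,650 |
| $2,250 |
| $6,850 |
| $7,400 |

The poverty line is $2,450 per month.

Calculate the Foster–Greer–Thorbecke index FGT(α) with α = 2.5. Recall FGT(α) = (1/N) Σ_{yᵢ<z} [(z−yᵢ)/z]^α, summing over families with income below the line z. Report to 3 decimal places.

Below z: $900, $1,350, $1,400, $1,550, $1,650, $2,250 (q = 6 of N = 8).
Normalized shortfalls: (2450−900)/2450 = 0.6327; (2450−1350)/2450 = 0.4490; (2450−1400)/2450 = 0.4286; (2450−1550)/2450 = 0.3673; (2450−1650)/2450 = 0.3265; (2450−2250)/2450 = 0.0816.
Raised to α = 2.5: 0.31836; 0.13507; 0.12024; 0.08179; 0.06093; 0.00190.
Sum = 0.718291; FGT(2.5) = 0.718291 / 8 = 0.090.

0.090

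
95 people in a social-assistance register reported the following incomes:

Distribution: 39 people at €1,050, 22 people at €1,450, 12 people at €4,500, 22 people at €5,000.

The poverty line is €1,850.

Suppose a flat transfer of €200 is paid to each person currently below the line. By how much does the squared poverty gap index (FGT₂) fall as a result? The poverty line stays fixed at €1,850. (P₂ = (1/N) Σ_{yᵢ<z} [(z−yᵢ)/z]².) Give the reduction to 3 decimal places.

Before: below the line — 39×€1,050, 22×€1,450; squared poverty gap index (FGT₂) = 0.08759.
After the €200 transfer: below the line — 39×€1,250, 22×€1,650; squared poverty gap index (FGT₂) = 0.04589.
Reduction = 0.08759 − 0.04589 = 0.042.

0.042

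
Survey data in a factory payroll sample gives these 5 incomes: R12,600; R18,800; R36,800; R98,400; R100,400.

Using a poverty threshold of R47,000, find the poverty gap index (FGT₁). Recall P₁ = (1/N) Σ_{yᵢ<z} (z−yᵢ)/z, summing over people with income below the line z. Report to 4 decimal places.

Below z: R12,600, R18,800, R36,800 (q = 3 of N = 5).
Shortfall ratios: (47000−12600)/47000 = 0.7319; (47000−18800)/47000 = 0.6000; (47000−36800)/47000 = 0.2170.
Σ = 1.548936. Dividing by the full population N = 5 gives P₁ = 0.3098.

0.3098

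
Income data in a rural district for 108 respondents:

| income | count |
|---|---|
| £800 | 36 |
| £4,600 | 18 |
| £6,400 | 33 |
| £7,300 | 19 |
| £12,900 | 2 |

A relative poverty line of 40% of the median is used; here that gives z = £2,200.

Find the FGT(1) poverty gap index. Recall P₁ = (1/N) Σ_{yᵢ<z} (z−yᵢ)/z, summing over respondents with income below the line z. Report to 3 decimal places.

Below z: 36×£800 (q = 36 of N = 108).
Relative gaps: (2200−800)/2200 = 0.6364 (×36).
Σ = 22.909091. Dividing by the full population N = 108 gives P₁ = 0.212.

0.212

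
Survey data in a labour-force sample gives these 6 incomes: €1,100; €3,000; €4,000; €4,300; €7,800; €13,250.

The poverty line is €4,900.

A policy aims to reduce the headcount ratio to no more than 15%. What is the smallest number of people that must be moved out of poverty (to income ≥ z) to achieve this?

Currently q = 4 of N = 6 are below the line (H = 0.667).
A headcount ratio of at most 15% allows at most ⌊0.15 × 6⌋ = 0 poor people.
So at least 4 − 0 = 4 must be lifted.

4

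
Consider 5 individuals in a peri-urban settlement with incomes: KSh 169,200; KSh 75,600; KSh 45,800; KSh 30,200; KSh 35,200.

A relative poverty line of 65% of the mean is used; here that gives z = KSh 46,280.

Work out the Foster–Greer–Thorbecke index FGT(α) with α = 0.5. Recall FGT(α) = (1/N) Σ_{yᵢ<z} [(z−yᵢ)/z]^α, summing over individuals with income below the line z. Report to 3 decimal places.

0.236

Below z: KSh 30,200, KSh 35,200, KSh 45,800 (q = 3 of N = 5).
Gap ratios (z−y)/z: (46280−30200)/46280 = 0.3475; (46280−35200)/46280 = 0.2394; (46280−45800)/46280 = 0.0104.
Raised to α = 0.5: 0.58945; 0.48930; 0.10184.
Sum = 1.180588; FGT(0.5) = 1.180588 / 5 = 0.236.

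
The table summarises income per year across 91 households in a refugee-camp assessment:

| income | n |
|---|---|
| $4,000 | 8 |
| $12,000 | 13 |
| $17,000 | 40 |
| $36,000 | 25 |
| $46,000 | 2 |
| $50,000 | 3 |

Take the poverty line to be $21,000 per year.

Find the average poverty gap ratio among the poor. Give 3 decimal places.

Below z: 8×$4,000, 13×$12,000, 40×$17,000 (q = 61 of N = 91).
Relative gaps: 0.8095 (×8), 0.4286 (×13), 0.1905 (×40); sum = 19.666667.
I averages over the q = 61 poor units only: 19.666667 / 61 = 0.322.

0.322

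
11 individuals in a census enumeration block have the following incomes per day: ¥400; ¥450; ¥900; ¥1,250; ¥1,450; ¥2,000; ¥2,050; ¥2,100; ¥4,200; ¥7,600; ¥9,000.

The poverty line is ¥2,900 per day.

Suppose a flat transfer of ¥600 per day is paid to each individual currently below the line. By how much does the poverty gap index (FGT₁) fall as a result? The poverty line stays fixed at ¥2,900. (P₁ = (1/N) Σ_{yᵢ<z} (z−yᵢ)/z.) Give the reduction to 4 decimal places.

0.1505

Before: below the line — ¥400, ¥450, ¥900, ¥1,250, ¥1,450, ¥2,000, ¥2,050, ¥2,100; poverty gap index (FGT₁) = 0.394984.
After the ¥600 transfer: below the line — ¥1,000, ¥1,050, ¥1,500, ¥1,850, ¥2,050, ¥2,600, ¥2,650, ¥2,700; poverty gap index (FGT₁) = 0.244514.
Reduction = 0.394984 − 0.244514 = 0.1505.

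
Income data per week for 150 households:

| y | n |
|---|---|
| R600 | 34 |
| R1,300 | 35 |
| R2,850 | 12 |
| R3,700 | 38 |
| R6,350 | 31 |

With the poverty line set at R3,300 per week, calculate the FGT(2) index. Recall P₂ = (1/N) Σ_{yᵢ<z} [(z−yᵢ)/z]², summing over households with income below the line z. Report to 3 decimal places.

Below the line: 34×R600, 35×R1,300, 12×R2,850 (q = 81 of N = 150).
Normalized shortfalls: (3300−600)/3300 = 0.8182 (×34); (3300−1300)/3300 = 0.6061 (×35); (3300−2850)/3300 = 0.1364 (×12).
Squared: 0.6694 (×34); 0.3673 (×35); 0.0186 (×12).
Sum = 35.839302; P₂ = 35.839302 / 150 = 0.239.

0.239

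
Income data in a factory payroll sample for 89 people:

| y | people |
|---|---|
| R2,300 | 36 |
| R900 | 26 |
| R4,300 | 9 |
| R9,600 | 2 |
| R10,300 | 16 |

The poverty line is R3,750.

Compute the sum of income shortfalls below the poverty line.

Below the line: 26×R900, 36×R2,300 (q = 62 of N = 89).
Individual gaps: 26×(3750−900) = 74100; 36×(3750−2300) = 52200.
Aggregate gap = R126,300.

R126,300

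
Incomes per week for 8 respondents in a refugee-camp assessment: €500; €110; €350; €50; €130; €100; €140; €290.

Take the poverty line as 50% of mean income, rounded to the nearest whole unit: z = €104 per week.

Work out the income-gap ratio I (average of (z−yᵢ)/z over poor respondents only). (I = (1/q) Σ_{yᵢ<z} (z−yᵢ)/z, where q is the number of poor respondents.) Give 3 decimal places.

0.279

Poor units: €50, €100 (q = 2 of N = 8).
Relative gaps: 0.5192, 0.0385; sum = 0.557692.
I averages over the q = 2 poor units only: 0.557692 / 2 = 0.279.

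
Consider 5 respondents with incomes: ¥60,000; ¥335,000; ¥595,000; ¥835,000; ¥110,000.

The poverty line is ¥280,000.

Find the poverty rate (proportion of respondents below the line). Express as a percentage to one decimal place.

2 of the 5 respondents have income below ¥280,000.
H = 2/5 = 40.0%.

40.0%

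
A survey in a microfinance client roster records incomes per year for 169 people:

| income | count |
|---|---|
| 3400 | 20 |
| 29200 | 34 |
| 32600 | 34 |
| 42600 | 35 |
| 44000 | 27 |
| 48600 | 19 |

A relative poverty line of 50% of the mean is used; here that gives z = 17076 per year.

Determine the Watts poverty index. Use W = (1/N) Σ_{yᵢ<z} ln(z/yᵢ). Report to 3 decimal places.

Incomes under z: 20×3400 (q = 20 of N = 169).
Log shortfalls: ln(17076/3400) = 1.6139 (×20).
W = 32.277971 / 169 = 0.191.

0.191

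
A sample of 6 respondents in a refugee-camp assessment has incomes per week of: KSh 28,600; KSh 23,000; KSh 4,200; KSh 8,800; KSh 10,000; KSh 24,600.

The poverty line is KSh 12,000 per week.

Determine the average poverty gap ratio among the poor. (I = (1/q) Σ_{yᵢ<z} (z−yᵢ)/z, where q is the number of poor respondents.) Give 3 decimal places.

Incomes under z: KSh 4,200, KSh 8,800, KSh 10,000 (q = 3 of N = 6).
Relative gaps: 0.6500, 0.2667, 0.1667; sum = 1.083333.
The income-gap ratio divides by q (the poor only): 1.083333 / 3 = 0.361.

0.361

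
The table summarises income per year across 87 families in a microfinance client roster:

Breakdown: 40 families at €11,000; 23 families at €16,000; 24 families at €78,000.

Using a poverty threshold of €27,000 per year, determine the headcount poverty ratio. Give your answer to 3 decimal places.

0.724

63 of the 87 families have income below €27,000.
H = 63/87 = 0.724.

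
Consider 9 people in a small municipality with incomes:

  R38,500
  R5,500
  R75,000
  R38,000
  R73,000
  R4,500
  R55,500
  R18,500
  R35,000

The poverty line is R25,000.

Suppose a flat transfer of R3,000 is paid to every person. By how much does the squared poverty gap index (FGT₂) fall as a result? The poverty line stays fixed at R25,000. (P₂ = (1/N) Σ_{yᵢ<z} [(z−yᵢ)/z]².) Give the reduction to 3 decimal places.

Before: below the line — R4,500, R5,500, R18,500; squared poverty gap index (FGT₂) = 0.14982.
After the R3,000 transfer: below the line — R7,500, R8,500, R21,500; squared poverty gap index (FGT₂) = 0.10502.
Reduction = 0.14982 − 0.10502 = 0.045.

0.045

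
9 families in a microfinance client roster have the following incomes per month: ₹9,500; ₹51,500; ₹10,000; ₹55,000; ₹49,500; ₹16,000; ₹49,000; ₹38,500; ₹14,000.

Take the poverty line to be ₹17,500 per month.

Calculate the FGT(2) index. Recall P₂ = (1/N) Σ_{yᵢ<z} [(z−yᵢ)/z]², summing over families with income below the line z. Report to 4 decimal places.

0.0489

Poor units: ₹9,500, ₹10,000, ₹14,000, ₹16,000 (q = 4 of N = 9).
Normalized shortfalls: (17500−9500)/17500 = 0.4571; (17500−10000)/17500 = 0.4286; (17500−14000)/17500 = 0.2000; (17500−16000)/17500 = 0.0857.
Squared: 0.2090; 0.1837; 0.0400; 0.0073.
Sum = 0.440000; P₂ = 0.440000 / 9 = 0.0489.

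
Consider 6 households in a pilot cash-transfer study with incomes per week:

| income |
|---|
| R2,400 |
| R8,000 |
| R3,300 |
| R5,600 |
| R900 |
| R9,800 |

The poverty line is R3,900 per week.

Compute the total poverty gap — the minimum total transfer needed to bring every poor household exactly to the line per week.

R5,100

Poor units: R900, R2,400, R3,300 (q = 3 of N = 6).
Individual gaps: 3900−900 = 3000; 3900−2400 = 1500; 3900−3300 = 600.
Aggregate gap = R5,100.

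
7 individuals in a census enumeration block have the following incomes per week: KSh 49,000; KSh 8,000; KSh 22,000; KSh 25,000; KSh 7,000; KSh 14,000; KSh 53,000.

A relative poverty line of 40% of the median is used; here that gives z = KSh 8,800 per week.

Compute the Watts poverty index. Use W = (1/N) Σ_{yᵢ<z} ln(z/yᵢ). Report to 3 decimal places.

0.046

Incomes under z: KSh 7,000, KSh 8,000 (q = 2 of N = 7).
Log gaps: ln(8800/7000) = 0.2288; ln(8800/8000) = 0.0953.
W = 0.324152 / 7 = 0.046.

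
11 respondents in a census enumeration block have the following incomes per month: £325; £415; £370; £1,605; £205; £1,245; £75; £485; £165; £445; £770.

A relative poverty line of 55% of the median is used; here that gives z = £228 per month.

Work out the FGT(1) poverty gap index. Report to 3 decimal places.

Poor units: £75, £165, £205 (q = 3 of N = 11).
Shortfall ratios: (228−75)/228 = 0.6711; (228−165)/228 = 0.2763; (228−205)/228 = 0.1009.
Σ = 1.048246. Dividing by the full population N = 11 gives P₁ = 0.095.

0.095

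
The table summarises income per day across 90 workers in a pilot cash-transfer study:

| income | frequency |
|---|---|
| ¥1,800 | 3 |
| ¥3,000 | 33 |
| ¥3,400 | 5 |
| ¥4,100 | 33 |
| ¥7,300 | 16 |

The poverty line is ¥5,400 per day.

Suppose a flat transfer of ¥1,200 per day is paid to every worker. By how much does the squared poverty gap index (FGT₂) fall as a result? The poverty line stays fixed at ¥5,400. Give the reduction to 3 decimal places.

0.090

Before: below the line — 3×¥1,800, 33×¥3,000, 5×¥3,400, 33×¥4,100; squared poverty gap index (FGT₂) = 0.11611.
After the ¥1,200 transfer: below the line — 3×¥3,000, 33×¥4,200, 5×¥4,600, 33×¥5,300; squared poverty gap index (FGT₂) = 0.02604.
Reduction = 0.11611 − 0.02604 = 0.090.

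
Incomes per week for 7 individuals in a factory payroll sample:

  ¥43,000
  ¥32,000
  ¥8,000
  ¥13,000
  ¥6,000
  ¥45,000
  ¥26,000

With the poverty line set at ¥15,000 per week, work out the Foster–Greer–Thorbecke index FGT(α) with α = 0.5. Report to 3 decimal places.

0.260

Incomes under z: ¥6,000, ¥8,000, ¥13,000 (q = 3 of N = 7).
Gap ratios (z−y)/z: (15000−6000)/15000 = 0.6000; (15000−8000)/15000 = 0.4667; (15000−13000)/15000 = 0.1333.
Raised to α = 0.5: 0.77460; 0.68313; 0.36515.
Sum = 1.822875; FGT(0.5) = 1.822875 / 7 = 0.260.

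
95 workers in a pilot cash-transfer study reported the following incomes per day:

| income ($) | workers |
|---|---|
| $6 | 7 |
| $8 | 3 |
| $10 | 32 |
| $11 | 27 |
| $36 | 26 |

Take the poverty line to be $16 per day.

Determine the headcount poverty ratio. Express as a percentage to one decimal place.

69 of the 95 workers have income below $16.
H = 69/95 = 72.6%.

72.6%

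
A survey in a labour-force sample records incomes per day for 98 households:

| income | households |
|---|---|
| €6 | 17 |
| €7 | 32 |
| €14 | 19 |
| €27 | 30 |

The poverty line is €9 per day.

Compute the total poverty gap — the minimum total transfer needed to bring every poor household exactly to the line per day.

€115

Below the line: 17×€6, 32×€7 (q = 49 of N = 98).
Individual gaps: 17×(9−6) = 51; 32×(9−7) = 64.
Aggregate gap = €115.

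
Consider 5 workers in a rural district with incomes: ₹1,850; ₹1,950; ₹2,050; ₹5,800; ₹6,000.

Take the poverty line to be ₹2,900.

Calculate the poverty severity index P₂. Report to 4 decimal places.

Poor units: ₹1,850, ₹1,950, ₹2,050 (q = 3 of N = 5).
Shortfall ratios: (2900−1850)/2900 = 0.3621; (2900−1950)/2900 = 0.3276; (2900−2050)/2900 = 0.2931.
Squared: 0.1311; 0.1073; 0.0859.
Sum = 0.324316; P₂ = 0.324316 / 5 = 0.0649.

0.0649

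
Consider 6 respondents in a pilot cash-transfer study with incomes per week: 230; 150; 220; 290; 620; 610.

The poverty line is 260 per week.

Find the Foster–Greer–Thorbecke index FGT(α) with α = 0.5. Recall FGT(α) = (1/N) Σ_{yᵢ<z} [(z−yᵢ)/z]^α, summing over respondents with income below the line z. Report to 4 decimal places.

Incomes under z: 150, 220, 230 (q = 3 of N = 6).
Normalized shortfalls: (260−150)/260 = 0.4231; (260−220)/260 = 0.1538; (260−230)/260 = 0.1154.
Raised to α = 0.5: 0.65044; 0.39223; 0.33968.
Sum = 1.382359; FGT(0.5) = 1.382359 / 6 = 0.2304.

0.2304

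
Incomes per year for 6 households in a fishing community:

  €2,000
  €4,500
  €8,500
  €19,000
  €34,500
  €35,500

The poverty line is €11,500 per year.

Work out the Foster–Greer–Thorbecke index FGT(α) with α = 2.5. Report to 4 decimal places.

Below the line: €2,000, €4,500, €8,500 (q = 3 of N = 6).
Gap ratios (z−y)/z: (11500−2000)/11500 = 0.8261; (11500−4500)/11500 = 0.6087; (11500−8500)/11500 = 0.2609.
Raised to α = 2.5: 0.62025; 0.28907; 0.03476.
Sum = 0.944073; FGT(2.5) = 0.944073 / 6 = 0.1573.

0.1573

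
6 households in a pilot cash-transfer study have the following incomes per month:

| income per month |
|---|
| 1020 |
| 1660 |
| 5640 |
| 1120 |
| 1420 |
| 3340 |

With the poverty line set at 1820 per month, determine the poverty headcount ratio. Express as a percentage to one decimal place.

66.7%

4 of the 6 households have income below 1820.
H = 4/6 = 66.7%.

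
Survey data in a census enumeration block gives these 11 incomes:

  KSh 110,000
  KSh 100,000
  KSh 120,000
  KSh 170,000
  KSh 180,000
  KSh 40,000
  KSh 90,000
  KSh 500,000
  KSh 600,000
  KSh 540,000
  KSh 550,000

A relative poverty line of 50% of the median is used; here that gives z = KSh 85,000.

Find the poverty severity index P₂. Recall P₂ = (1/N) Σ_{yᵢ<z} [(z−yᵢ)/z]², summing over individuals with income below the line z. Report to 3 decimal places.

0.025

Incomes under z: KSh 40,000 (q = 1 of N = 11).
Shortfall ratios: (85000−40000)/85000 = 0.5294.
Squared: 0.2803.
Sum = 0.280277; P₂ = 0.280277 / 11 = 0.025.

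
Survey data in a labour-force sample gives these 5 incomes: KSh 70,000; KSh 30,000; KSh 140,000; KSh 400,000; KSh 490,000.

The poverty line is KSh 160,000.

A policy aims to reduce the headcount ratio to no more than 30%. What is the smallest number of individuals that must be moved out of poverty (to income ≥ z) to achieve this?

2

3 of the 5 individuals are poor, so H = 3/5 = 0.600.
A headcount ratio of at most 30% allows at most ⌊0.30 × 5⌋ = 1 poor individuals.
So at least 3 − 1 = 2 must be lifted.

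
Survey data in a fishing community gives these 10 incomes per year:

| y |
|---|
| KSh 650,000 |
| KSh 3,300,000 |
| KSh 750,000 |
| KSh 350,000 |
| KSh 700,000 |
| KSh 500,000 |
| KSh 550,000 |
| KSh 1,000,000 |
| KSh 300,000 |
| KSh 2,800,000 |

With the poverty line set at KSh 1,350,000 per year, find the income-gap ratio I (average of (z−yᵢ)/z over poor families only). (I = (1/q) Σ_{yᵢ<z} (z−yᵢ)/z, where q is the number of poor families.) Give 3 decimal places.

0.556

Below the line: KSh 300,000, KSh 350,000, KSh 500,000, KSh 550,000, KSh 650,000, KSh 700,000, KSh 750,000, KSh 1,000,000 (q = 8 of N = 10).
Shortfall ratios (z−y)/z: 0.7778, 0.7407, 0.6296, 0.5926, 0.5185, 0.4815, 0.4444, 0.2593; sum = 4.444444.
The income-gap ratio divides by q (the poor only): 4.444444 / 8 = 0.556.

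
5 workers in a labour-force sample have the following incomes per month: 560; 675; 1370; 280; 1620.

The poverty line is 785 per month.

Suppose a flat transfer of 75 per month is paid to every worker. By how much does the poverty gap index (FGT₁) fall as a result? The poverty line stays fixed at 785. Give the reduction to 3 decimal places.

0.057

Before: below the line — 280, 560, 675; poverty gap index (FGT₁) = 0.21401.
After the 75 transfer: below the line — 355, 635, 750; poverty gap index (FGT₁) = 0.15669.
Reduction = 0.21401 − 0.15669 = 0.057.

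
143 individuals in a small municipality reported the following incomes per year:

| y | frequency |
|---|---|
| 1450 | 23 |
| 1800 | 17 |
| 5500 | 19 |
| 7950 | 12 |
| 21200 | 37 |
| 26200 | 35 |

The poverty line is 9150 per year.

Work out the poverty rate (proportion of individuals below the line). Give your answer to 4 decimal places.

71 of the 143 individuals have income below 9150.
H = 71/143 = 0.4965.

0.4965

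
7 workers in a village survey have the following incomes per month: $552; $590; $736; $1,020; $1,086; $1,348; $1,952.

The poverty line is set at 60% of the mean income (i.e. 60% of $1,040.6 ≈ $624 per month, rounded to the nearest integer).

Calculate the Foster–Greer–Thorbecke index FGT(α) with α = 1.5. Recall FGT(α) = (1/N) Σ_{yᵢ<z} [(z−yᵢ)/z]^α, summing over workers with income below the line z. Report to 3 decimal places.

0.007

Below the line: $552, $590 (q = 2 of N = 7).
Relative gaps: (624−552)/624 = 0.1154; (624−590)/624 = 0.0545.
Raised to α = 1.5: 0.03919; 0.01272.
Sum = 0.051913; FGT(1.5) = 0.051913 / 7 = 0.007.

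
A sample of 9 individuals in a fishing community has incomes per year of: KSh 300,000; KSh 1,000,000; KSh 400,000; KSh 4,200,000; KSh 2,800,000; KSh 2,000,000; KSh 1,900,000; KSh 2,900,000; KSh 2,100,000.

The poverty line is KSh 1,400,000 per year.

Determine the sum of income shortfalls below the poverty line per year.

Below the line: KSh 300,000, KSh 400,000, KSh 1,000,000 (q = 3 of N = 9).
Individual gaps: 1400000−300000 = 1100000; 1400000−400000 = 1000000; 1400000−1000000 = 400000.
Aggregate gap = KSh 2,500,000.

KSh 2,500,000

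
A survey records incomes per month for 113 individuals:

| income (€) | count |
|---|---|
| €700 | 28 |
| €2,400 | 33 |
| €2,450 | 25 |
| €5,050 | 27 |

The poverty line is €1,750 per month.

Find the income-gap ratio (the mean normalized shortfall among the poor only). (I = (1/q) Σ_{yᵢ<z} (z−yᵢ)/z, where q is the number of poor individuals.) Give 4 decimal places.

Below z: 28×€700 (q = 28 of N = 113).
Relative gaps: 0.6000 (×28); sum = 16.800000.
I averages over the q = 28 poor units only: 16.800000 / 28 = 0.6000.

0.6000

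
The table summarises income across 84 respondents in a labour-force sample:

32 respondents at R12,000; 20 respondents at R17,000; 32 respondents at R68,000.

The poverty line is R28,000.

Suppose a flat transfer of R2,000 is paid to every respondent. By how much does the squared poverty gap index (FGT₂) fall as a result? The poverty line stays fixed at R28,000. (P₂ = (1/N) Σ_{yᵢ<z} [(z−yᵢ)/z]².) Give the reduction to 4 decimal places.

Before: below the line — 32×R12,000, 20×R17,000; squared poverty gap index (FGT₂) = 0.161139.
After the R2,000 transfer: below the line — 32×R14,000, 20×R19,000; squared poverty gap index (FGT₂) = 0.119837.
Reduction = 0.161139 − 0.119837 = 0.0413.

0.0413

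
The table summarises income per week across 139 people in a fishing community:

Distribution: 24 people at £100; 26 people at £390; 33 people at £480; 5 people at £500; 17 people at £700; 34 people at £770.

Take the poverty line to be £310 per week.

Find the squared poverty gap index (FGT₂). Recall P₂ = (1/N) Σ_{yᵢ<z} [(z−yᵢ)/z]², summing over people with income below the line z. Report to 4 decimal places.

0.0792

Poor units: 24×£100 (q = 24 of N = 139).
Gap ratios (z−y)/z: (310−100)/310 = 0.6774 (×24).
Squared: 0.4589 (×24).
Sum = 11.013528; P₂ = 11.013528 / 139 = 0.0792.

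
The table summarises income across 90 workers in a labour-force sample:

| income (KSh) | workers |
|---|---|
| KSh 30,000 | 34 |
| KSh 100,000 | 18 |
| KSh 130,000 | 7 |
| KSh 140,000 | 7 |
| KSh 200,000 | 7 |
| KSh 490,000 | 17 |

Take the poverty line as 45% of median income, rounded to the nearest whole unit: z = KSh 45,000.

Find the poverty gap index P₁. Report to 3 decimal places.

0.126

Poor units: 34×KSh 30,000 (q = 34 of N = 90).
Shortfall ratios: (45000−30000)/45000 = 0.3333 (×34).
Sum of shortfalls = 11.333333; P₁ averages over all N: 11.333333 / 90 = 0.126.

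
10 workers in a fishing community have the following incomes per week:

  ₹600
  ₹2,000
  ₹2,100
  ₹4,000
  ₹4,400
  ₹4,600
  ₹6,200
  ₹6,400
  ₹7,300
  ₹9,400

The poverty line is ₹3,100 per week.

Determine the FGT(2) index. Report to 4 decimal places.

Incomes under z: ₹600, ₹2,000, ₹2,100 (q = 3 of N = 10).
Normalized shortfalls: (3100−600)/3100 = 0.8065; (3100−2000)/3100 = 0.3548; (3100−2100)/3100 = 0.3226.
Squared: 0.6504; 0.1259; 0.1041.
Sum = 0.880333; P₂ = 0.880333 / 10 = 0.0880.

0.0880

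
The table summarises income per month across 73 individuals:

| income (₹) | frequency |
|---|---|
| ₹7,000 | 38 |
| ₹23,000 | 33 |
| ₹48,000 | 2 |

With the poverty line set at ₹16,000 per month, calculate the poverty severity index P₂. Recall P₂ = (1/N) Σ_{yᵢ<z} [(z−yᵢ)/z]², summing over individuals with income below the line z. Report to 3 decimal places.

0.165

Below z: 38×₹7,000 (q = 38 of N = 73).
Shortfall ratios: (16000−7000)/16000 = 0.5625 (×38).
Squared: 0.3164 (×38).
Sum = 12.023438; P₂ = 12.023438 / 73 = 0.165.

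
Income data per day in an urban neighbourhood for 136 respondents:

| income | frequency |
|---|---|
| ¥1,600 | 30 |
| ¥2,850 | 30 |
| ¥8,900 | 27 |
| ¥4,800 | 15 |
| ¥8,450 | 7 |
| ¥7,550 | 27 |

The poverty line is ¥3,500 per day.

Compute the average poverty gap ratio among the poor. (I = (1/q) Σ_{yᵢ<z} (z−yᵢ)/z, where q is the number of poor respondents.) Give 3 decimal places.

Below the line: 30×¥1,600, 30×¥2,850 (q = 60 of N = 136).
Relative gaps: 0.5429 (×30), 0.1857 (×30); sum = 21.857143.
The income-gap ratio divides by q (the poor only): 21.857143 / 60 = 0.364.

0.364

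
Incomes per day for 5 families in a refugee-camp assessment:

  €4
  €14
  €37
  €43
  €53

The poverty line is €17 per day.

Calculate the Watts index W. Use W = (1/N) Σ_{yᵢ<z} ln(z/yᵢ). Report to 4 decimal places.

Incomes under z: €4, €14 (q = 2 of N = 5).
ln(z/y) terms: ln(17/4) = 1.4469; ln(17/14) = 0.1942.
W = 1.641075 / 5 = 0.3282.

0.3282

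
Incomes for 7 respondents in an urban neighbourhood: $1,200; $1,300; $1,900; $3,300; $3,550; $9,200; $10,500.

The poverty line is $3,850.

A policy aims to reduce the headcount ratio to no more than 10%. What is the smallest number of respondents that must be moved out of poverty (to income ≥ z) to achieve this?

5

5 of the 7 respondents are poor, so H = 5/7 = 0.714.
A headcount ratio of at most 10% allows at most ⌊0.10 × 7⌋ = 0 poor respondents.
So at least 5 − 0 = 5 must be lifted.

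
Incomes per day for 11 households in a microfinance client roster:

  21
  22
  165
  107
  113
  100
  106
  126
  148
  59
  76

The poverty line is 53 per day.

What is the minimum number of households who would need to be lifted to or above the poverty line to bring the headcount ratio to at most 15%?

Currently q = 2 of N = 11 are below the line (H = 0.182).
A headcount ratio of at most 15% allows at most ⌊0.15 × 11⌋ = 1 poor households.
So at least 2 − 1 = 1 must be lifted.

1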